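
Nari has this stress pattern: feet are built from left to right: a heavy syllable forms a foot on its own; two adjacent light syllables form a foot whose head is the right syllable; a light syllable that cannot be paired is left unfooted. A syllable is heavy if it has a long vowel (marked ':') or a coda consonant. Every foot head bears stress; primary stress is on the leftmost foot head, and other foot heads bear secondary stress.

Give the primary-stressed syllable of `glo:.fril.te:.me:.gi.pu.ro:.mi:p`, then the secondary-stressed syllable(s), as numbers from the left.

primary 1, secondary 2, 3, 4, 6, 7, 8

Weights: 1 glo: H, 2 fril H, 3 te: H, 4 me: H, 5 gi L, 6 pu L, 7 ro: H, 8 mi:p H.
Parse left to right (heavy = foot alone; LL = one foot; stranded L unfooted): (ˈglo:) (ˈfril) (ˈte:) (ˈme:) (gi.ˈpu) (ˈro:) (ˈmi:p).
Foot heads: 1, 2, 3, 4, 6, 7, 8.
Primary stress on the leftmost head = syllable 1.
Secondary stress on 2, 3, 4, 6, 7, 8: ˈglo:.ˌfril.ˌte:.ˌme:.gi.ˌpu.ˌro:.ˌmi:p.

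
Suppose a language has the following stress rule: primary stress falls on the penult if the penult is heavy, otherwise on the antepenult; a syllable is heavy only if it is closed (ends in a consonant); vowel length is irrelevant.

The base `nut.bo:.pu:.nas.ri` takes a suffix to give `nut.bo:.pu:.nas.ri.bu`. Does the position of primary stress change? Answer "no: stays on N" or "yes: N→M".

Base `nut.bo:.pu:.nas.ri` (5 syllables):
  Weights: 3 pu: L, 4 nas H, 5 ri L.
  The penult (syllable 4, nas) is heavy, so it takes stress.
  → primary stress on syllable 4.
Suffixed `nut.bo:.pu:.nas.ri.bu` (6 syllables):
  Weights: 4 nas H, 5 ri L, 6 bu L.
  The penult (syllable 5, ri) is light, so stress falls on the antepenult (syllable 4, nas).
  → primary stress on syllable 4.

no: stays on 4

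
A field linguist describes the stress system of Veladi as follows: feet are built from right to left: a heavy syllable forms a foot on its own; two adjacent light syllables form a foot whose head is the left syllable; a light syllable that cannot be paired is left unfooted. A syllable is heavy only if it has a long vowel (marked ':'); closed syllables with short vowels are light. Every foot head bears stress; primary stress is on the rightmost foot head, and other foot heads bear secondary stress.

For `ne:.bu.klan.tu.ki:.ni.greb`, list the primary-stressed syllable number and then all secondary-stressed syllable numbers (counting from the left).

Weights: 1 ne: H, 2 bu L, 3 klan L, 4 tu L, 5 ki: H, 6 ni L, 7 greb L.
Parse right to left (heavy = foot alone; LL = one foot; stranded L unfooted): (ˈne:) bu (ˈklan.tu) (ˈki:) (ˈni.greb).
Foot heads: 1, 3, 5, 6.
Primary stress on the rightmost head = syllable 6.
Secondary stress on 1, 3, 5: ˌne:.bu.ˌklan.tu.ˌki:.ˈni.greb.

primary 6, secondary 1, 3, 5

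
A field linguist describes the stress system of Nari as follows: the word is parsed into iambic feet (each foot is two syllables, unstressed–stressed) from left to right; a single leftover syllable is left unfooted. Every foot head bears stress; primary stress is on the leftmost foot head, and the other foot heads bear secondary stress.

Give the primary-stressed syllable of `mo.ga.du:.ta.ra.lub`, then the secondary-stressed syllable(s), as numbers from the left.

Parse left to right into iambic (σˈσ) feet: (mo.ˈga) (du:.ˈta) (ra.ˈlub).
Foot heads (stressed positions): 2, 4, 6.
End Rule Leftmost: primary stress on the leftmost head = syllable 2.
Secondary stress on 4, 6: mo.ˈga.du:.ˌta.ra.ˌlub.

primary 2, secondary 4, 6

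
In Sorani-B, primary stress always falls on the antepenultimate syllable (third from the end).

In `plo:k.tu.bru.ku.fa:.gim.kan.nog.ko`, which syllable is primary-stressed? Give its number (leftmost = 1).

7

The word has 9 syllables; the antepenultimate syllable (third from the end) is syllable 7 (kan).
Primary stress: syllable 7 → plo:k.tu.bru.ku.fa:.gim.ˈkan.nog.ko.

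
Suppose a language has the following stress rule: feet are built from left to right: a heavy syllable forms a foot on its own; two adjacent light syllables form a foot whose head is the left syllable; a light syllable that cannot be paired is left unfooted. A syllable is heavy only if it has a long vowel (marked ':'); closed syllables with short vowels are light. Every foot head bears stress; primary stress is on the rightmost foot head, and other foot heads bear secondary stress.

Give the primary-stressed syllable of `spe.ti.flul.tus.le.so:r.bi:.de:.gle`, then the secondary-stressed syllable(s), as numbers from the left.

Weights: 1 spe L, 2 ti L, 3 flul L, 4 tus L, 5 le L, 6 so:r H, 7 bi: H, 8 de: H, 9 gle L.
Parse left to right (heavy = foot alone; LL = one foot; stranded L unfooted): (ˈspe.ti) (ˈflul.tus) le (ˈso:r) (ˈbi:) (ˈde:) gle.
Foot heads: 1, 3, 6, 7, 8.
Primary stress on the rightmost head = syllable 8.
Secondary stress on 1, 3, 6, 7: ˌspe.ti.ˌflul.tus.le.ˌso:r.ˌbi:.ˈde:.gle.

primary 8, secondary 1, 3, 6, 7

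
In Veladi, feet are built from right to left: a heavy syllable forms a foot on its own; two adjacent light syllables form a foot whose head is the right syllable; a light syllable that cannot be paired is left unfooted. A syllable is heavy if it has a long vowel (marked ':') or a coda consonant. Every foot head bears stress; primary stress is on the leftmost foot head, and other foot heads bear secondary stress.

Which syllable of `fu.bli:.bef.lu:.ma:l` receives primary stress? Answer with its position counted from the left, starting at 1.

2

Weights: 1 fu L, 2 bli: H, 3 bef H, 4 lu: H, 5 ma:l H.
Parse right to left (heavy = foot alone; LL = one foot; stranded L unfooted): fu (ˈbli:) (ˈbef) (ˈlu:) (ˈma:l).
Foot heads: 2, 3, 4, 5.
Primary stress on the leftmost head = syllable 2.
Primary stress: syllable 2 → fu.ˈbli:.bef.lu:.ma:l.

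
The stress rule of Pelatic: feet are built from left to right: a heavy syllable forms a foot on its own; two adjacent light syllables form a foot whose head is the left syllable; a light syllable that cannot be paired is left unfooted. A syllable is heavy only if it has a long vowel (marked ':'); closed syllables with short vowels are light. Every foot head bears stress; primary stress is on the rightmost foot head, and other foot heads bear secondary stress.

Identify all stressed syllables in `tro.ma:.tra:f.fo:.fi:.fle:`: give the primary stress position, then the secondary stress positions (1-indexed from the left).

primary 6, secondary 2, 3, 4, 5

Weights: 1 tro L, 2 ma: H, 3 tra:f H, 4 fo: H, 5 fi: H, 6 fle: H.
Parse left to right (heavy = foot alone; LL = one foot; stranded L unfooted): tro (ˈma:) (ˈtra:f) (ˈfo:) (ˈfi:) (ˈfle:).
Foot heads: 2, 3, 4, 5, 6.
Primary stress on the rightmost head = syllable 6.
Secondary stress on 2, 3, 4, 5: tro.ˌma:.ˌtra:f.ˌfo:.ˌfi:.ˈfle:.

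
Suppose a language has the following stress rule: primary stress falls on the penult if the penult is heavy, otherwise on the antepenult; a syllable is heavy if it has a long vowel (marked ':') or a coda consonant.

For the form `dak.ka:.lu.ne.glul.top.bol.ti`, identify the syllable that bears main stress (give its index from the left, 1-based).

7

Weights: 6 top H, 7 bol H, 8 ti L.
The penult (syllable 7, bol) is heavy, so it takes stress.
Primary stress: syllable 7 → dak.ka:.lu.ne.glul.top.ˈbol.ti.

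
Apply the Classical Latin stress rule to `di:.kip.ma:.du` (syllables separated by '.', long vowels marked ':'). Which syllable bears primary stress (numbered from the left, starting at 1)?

3

Classical Latin: stress the penult if heavy (long vowel or closed), else the antepenult.
Weights: 2 kip H, 3 ma: H, 4 du L.
The penult (syllable 3, ma:) is heavy, so it takes stress.
Stress on syllable 3: di:.kip.ˈma:.du.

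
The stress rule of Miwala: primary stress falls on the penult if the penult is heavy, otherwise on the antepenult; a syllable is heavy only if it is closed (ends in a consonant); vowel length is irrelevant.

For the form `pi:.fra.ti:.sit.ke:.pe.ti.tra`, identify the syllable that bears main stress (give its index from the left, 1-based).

Weights: 6 pe L, 7 ti L, 8 tra L.
The penult (syllable 7, ti) is light, so stress falls on the antepenult (syllable 6, pe).
Primary stress: syllable 6 → pi:.fra.ti:.sit.ke:.ˈpe.ti.tra.

6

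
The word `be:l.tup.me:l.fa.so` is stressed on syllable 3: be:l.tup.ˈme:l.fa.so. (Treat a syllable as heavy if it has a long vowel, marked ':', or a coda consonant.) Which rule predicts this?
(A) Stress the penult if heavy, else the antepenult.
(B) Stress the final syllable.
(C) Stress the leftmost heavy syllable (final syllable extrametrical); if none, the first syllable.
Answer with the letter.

A

Rule A → syllable 3 ✓.
Rule B → syllable 5 (observed: 3).
Rule C → syllable 1 (observed: 3).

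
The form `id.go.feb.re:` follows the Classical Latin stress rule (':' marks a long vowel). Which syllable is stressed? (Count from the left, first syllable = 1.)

Classical Latin: stress the penult if heavy (long vowel or closed), else the antepenult.
Weights: 2 go L, 3 feb H, 4 re: H.
The penult (syllable 3, feb) is heavy, so it takes stress.
Stress on syllable 3: id.go.ˈfeb.re:.

3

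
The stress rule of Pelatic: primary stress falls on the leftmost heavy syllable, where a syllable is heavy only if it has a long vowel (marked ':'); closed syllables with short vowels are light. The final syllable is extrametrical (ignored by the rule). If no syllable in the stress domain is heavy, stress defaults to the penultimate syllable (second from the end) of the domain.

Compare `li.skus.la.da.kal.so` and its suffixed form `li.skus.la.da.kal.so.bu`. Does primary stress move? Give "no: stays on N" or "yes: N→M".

yes: 4→5

Base `li.skus.la.da.kal.so` (6 syllables):
  The final syllable (6, so) is extrametrical; the stress domain is syllables 1–5.
  Weights: 1 li L, 2 skus L, 3 la L, 4 da L, 5 kal L.
  No heavy syllable in the domain; default to the penultimate syllable (second from the end) of the domain = syllable 4.
  → primary stress on syllable 4.
Suffixed `li.skus.la.da.kal.so.bu` (7 syllables):
  The final syllable (7, bu) is extrametrical; the stress domain is syllables 1–6.
  Weights: 1 li L, 2 skus L, 3 la L, 4 da L, 5 kal L, 6 so L.
  No heavy syllable in the domain; default to the penultimate syllable (second from the end) of the domain = syllable 5.
  → primary stress on syllable 5.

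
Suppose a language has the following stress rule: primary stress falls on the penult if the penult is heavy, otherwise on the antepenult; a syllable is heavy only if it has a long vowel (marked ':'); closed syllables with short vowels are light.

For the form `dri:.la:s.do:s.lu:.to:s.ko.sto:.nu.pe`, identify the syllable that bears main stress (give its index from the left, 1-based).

7

Weights: 7 sto: H, 8 nu L, 9 pe L.
The penult (syllable 8, nu) is light, so stress falls on the antepenult (syllable 7, sto:).
Primary stress: syllable 7 → dri:.la:s.do:s.lu:.to:s.ko.ˈsto:.nu.pe.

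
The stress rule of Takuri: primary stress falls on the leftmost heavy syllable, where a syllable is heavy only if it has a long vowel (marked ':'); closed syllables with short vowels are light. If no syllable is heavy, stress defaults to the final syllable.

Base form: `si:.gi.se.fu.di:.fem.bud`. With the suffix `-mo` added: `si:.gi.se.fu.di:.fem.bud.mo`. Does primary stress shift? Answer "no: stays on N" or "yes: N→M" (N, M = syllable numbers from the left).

no: stays on 1

Base `si:.gi.se.fu.di:.fem.bud` (7 syllables):
  Weights: 1 si: H, 2 gi L, 3 se L, 4 fu L, 5 di: H, 6 fem L, 7 bud L.
  Heavy syllables in the domain: 1, 5. The leftmost is syllable 1 (si:).
  → primary stress on syllable 1.
Suffixed `si:.gi.se.fu.di:.fem.bud.mo` (8 syllables):
  Weights: 1 si: H, 2 gi L, 3 se L, 4 fu L, 5 di: H, 6 fem L, 7 bud L, 8 mo L.
  Heavy syllables in the domain: 1, 5. The leftmost is syllable 1 (si:).
  → primary stress on syllable 1.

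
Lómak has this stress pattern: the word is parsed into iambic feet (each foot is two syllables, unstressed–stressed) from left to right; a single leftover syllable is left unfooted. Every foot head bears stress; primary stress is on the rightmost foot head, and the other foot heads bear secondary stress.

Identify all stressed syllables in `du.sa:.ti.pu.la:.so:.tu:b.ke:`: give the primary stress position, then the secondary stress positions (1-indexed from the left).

Parse left to right into iambic (σˈσ) feet: (du.ˈsa:) (ti.ˈpu) (la:.ˈso:) (tu:b.ˈke:).
Foot heads (stressed positions): 2, 4, 6, 8.
End Rule Rightmost: primary stress on the rightmost head = syllable 8.
Secondary stress on 2, 4, 6: du.ˌsa:.ti.ˌpu.la:.ˌso:.tu:b.ˈke:.

primary 8, secondary 2, 4, 6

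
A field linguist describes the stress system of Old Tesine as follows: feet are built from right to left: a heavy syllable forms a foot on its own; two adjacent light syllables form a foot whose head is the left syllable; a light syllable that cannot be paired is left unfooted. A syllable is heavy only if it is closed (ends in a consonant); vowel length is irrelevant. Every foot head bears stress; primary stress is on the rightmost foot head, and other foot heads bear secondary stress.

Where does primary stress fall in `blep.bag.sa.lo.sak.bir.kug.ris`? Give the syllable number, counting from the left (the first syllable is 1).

Weights: 1 blep H, 2 bag H, 3 sa L, 4 lo L, 5 sak H, 6 bir H, 7 kug H, 8 ris H.
Parse right to left (heavy = foot alone; LL = one foot; stranded L unfooted): (ˈblep) (ˈbag) (ˈsa.lo) (ˈsak) (ˈbir) (ˈkug) (ˈris).
Foot heads: 1, 2, 3, 5, 6, 7, 8.
Primary stress on the rightmost head = syllable 8.
Primary stress: syllable 8 → blep.bag.sa.lo.sak.bir.kug.ˈris.

8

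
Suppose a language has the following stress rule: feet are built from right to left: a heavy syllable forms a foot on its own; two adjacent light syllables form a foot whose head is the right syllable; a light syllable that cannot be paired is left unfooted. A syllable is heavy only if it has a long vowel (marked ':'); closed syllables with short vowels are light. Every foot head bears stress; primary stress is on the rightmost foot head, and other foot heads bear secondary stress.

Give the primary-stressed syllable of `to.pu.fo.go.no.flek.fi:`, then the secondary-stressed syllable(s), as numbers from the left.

primary 7, secondary 2, 4, 6

Weights: 1 to L, 2 pu L, 3 fo L, 4 go L, 5 no L, 6 flek L, 7 fi: H.
Parse right to left (heavy = foot alone; LL = one foot; stranded L unfooted): (to.ˈpu) (fo.ˈgo) (no.ˈflek) (ˈfi:).
Foot heads: 2, 4, 6, 7.
Primary stress on the rightmost head = syllable 7.
Secondary stress on 2, 4, 6: to.ˌpu.fo.ˌgo.no.ˌflek.ˈfi:.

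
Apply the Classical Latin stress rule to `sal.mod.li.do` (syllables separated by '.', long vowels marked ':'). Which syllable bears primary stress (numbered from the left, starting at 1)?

2

Classical Latin: stress the penult if heavy (long vowel or closed), else the antepenult.
Weights: 2 mod H, 3 li L, 4 do L.
The penult (syllable 3, li) is light, so stress falls on the antepenult (syllable 2, mod).
Stress on syllable 2: sal.ˈmod.li.do.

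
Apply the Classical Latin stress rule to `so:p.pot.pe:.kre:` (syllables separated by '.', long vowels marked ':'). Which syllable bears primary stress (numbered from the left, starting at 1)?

3

Classical Latin: stress the penult if heavy (long vowel or closed), else the antepenult.
Weights: 2 pot H, 3 pe: H, 4 kre: H.
The penult (syllable 3, pe:) is heavy, so it takes stress.
Stress on syllable 3: so:p.pot.ˈpe:.kre:.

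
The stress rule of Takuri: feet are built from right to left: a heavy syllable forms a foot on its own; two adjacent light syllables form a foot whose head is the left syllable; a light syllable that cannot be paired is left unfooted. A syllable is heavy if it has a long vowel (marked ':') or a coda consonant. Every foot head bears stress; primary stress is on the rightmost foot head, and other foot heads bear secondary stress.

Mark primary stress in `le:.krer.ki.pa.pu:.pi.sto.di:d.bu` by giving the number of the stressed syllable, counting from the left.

8

Weights: 1 le: H, 2 krer H, 3 ki L, 4 pa L, 5 pu: H, 6 pi L, 7 sto L, 8 di:d H, 9 bu L.
Parse right to left (heavy = foot alone; LL = one foot; stranded L unfooted): (ˈle:) (ˈkrer) (ˈki.pa) (ˈpu:) (ˈpi.sto) (ˈdi:d) bu.
Foot heads: 1, 2, 3, 5, 6, 8.
Primary stress on the rightmost head = syllable 8.
Primary stress: syllable 8 → le:.krer.ki.pa.pu:.pi.sto.ˈdi:d.bu.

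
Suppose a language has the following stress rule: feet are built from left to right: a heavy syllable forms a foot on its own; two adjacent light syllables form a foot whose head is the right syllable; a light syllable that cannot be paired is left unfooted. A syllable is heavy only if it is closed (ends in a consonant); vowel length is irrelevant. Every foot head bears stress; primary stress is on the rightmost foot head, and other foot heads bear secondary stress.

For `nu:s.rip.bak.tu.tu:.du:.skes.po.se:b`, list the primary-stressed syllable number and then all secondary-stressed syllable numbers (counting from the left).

Weights: 1 nu:s H, 2 rip H, 3 bak H, 4 tu L, 5 tu: L, 6 du: L, 7 skes H, 8 po L, 9 se:b H.
Parse left to right (heavy = foot alone; LL = one foot; stranded L unfooted): (ˈnu:s) (ˈrip) (ˈbak) (tu.ˈtu:) du: (ˈskes) po (ˈse:b).
Foot heads: 1, 2, 3, 5, 7, 9.
Primary stress on the rightmost head = syllable 9.
Secondary stress on 1, 2, 3, 5, 7: ˌnu:s.ˌrip.ˌbak.tu.ˌtu:.du:.ˌskes.po.ˈse:b.

primary 9, secondary 1, 2, 3, 5, 7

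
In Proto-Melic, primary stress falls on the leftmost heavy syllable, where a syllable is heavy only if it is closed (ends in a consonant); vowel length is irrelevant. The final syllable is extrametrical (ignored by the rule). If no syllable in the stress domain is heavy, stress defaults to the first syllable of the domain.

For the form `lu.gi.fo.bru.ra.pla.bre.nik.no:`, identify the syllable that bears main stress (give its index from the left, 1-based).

8

The final syllable (9, no:) is extrametrical; the stress domain is syllables 1–8.
Weights: 1 lu L, 2 gi L, 3 fo L, 4 bru L, 5 ra L, 6 pla L, 7 bre L, 8 nik H.
Heavy syllables in the domain: 8. The leftmost is syllable 8 (nik).
Primary stress: syllable 8 → lu.gi.fo.bru.ra.pla.bre.ˈnik.no:.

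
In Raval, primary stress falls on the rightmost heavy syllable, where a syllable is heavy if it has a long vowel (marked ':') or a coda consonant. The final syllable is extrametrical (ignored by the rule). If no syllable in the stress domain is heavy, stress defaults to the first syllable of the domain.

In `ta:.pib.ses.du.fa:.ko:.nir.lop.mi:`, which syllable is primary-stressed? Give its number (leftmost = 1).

8

The final syllable (9, mi:) is extrametrical; the stress domain is syllables 1–8.
Weights: 1 ta: H, 2 pib H, 3 ses H, 4 du L, 5 fa: H, 6 ko: H, 7 nir H, 8 lop H.
Heavy syllables in the domain: 1, 2, 3, 5, 6, 7, 8. The rightmost is syllable 8 (lop).
Primary stress: syllable 8 → ta:.pib.ses.du.fa:.ko:.nir.ˈlop.mi:.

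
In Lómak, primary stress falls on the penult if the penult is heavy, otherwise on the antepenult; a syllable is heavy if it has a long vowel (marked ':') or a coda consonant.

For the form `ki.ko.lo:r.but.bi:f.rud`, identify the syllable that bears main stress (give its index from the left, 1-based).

5

Weights: 4 but H, 5 bi:f H, 6 rud H.
The penult (syllable 5, bi:f) is heavy, so it takes stress.
Primary stress: syllable 5 → ki.ko.lo:r.but.ˈbi:f.rud.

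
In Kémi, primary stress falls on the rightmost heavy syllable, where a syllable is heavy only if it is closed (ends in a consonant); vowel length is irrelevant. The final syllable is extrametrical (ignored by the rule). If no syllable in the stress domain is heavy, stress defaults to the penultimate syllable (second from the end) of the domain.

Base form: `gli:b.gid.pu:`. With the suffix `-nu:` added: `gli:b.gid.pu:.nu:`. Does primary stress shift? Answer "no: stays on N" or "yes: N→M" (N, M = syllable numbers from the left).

no: stays on 2

Base `gli:b.gid.pu:` (3 syllables):
  The final syllable (3, pu:) is extrametrical; the stress domain is syllables 1–2.
  Weights: 1 gli:b H, 2 gid H.
  Heavy syllables in the domain: 1, 2. The rightmost is syllable 2 (gid).
  → primary stress on syllable 2.
Suffixed `gli:b.gid.pu:.nu:` (4 syllables):
  The final syllable (4, nu:) is extrametrical; the stress domain is syllables 1–3.
  Weights: 1 gli:b H, 2 gid H, 3 pu: L.
  Heavy syllables in the domain: 1, 2. The rightmost is syllable 2 (gid).
  → primary stress on syllable 2.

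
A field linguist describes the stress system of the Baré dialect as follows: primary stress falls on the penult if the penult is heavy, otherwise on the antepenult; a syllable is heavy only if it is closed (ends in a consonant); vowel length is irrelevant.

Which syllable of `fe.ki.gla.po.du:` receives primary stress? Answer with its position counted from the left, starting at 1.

Weights: 3 gla L, 4 po L, 5 du: L.
The penult (syllable 4, po) is light, so stress falls on the antepenult (syllable 3, gla).
Primary stress: syllable 3 → fe.ki.ˈgla.po.du:.

3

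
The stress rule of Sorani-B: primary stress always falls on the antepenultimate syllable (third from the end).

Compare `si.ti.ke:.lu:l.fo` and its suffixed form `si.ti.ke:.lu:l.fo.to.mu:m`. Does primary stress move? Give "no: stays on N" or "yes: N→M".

Base `si.ti.ke:.lu:l.fo` (5 syllables):
  The word has 5 syllables; the antepenultimate syllable (third from the end) is syllable 3 (ke:).
  → primary stress on syllable 3.
Suffixed `si.ti.ke:.lu:l.fo.to.mu:m` (7 syllables):
  The word has 7 syllables; the antepenultimate syllable (third from the end) is syllable 5 (fo).
  → primary stress on syllable 5.

yes: 3→5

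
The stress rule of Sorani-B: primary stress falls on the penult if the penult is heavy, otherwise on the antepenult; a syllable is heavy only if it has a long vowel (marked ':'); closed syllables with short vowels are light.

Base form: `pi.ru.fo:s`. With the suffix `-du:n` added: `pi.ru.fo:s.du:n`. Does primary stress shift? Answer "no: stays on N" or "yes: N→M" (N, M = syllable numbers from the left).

Base `pi.ru.fo:s` (3 syllables):
  Weights: 1 pi L, 2 ru L, 3 fo:s H.
  The penult (syllable 2, ru) is light, so stress falls on the antepenult (syllable 1, pi).
  → primary stress on syllable 1.
Suffixed `pi.ru.fo:s.du:n` (4 syllables):
  Weights: 2 ru L, 3 fo:s H, 4 du:n H.
  The penult (syllable 3, fo:s) is heavy, so it takes stress.
  → primary stress on syllable 3.

yes: 1→3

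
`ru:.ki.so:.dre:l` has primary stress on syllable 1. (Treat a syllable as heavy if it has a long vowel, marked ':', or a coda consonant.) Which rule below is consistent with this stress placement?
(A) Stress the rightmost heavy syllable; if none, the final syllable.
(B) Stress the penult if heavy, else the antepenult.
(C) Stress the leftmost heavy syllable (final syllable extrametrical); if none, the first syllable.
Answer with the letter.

C

Rule A → syllable 4 (observed: 1).
Rule B → syllable 3 (observed: 1).
Rule C → syllable 1 ✓.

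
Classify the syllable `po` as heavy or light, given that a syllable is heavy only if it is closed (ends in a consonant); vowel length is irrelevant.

light

`po`: short vowel, open (no coda). Open (no coda) → light.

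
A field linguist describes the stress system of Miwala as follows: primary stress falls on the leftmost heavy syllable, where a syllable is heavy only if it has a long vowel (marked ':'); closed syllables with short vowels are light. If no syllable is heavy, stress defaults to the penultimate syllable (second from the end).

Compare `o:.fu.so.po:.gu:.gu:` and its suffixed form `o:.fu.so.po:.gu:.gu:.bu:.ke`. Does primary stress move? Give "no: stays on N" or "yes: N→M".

Base `o:.fu.so.po:.gu:.gu:` (6 syllables):
  Weights: 1 o: H, 2 fu L, 3 so L, 4 po: H, 5 gu: H, 6 gu: H.
  Heavy syllables in the domain: 1, 4, 5, 6. The leftmost is syllable 1 (o:).
  → primary stress on syllable 1.
Suffixed `o:.fu.so.po:.gu:.gu:.bu:.ke` (8 syllables):
  Weights: 1 o: H, 2 fu L, 3 so L, 4 po: H, 5 gu: H, 6 gu: H, 7 bu: H, 8 ke L.
  Heavy syllables in the domain: 1, 4, 5, 6, 7. The leftmost is syllable 1 (o:).
  → primary stress on syllable 1.

no: stays on 1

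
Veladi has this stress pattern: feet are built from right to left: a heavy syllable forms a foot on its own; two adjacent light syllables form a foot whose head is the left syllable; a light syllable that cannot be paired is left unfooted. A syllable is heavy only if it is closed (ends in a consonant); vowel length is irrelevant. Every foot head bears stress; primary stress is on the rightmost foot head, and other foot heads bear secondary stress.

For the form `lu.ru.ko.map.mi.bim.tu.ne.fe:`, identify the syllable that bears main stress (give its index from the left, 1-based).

Weights: 1 lu L, 2 ru L, 3 ko L, 4 map H, 5 mi L, 6 bim H, 7 tu L, 8 ne L, 9 fe: L.
Parse right to left (heavy = foot alone; LL = one foot; stranded L unfooted): lu (ˈru.ko) (ˈmap) mi (ˈbim) tu (ˈne.fe:).
Foot heads: 2, 4, 6, 8.
Primary stress on the rightmost head = syllable 8.
Primary stress: syllable 8 → lu.ru.ko.map.mi.bim.tu.ˈne.fe:.

8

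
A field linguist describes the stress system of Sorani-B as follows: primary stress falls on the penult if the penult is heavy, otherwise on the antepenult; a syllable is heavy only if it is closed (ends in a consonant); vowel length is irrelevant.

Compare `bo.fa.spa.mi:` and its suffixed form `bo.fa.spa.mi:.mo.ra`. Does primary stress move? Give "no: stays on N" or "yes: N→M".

yes: 2→4

Base `bo.fa.spa.mi:` (4 syllables):
  Weights: 2 fa L, 3 spa L, 4 mi: L.
  The penult (syllable 3, spa) is light, so stress falls on the antepenult (syllable 2, fa).
  → primary stress on syllable 2.
Suffixed `bo.fa.spa.mi:.mo.ra` (6 syllables):
  Weights: 4 mi: L, 5 mo L, 6 ra L.
  The penult (syllable 5, mo) is light, so stress falls on the antepenult (syllable 4, mi:).
  → primary stress on syllable 4.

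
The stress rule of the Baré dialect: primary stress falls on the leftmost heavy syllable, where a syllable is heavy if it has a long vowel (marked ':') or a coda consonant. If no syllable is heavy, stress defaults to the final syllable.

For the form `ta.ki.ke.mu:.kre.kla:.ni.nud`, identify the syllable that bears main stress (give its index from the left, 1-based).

4

Weights: 1 ta L, 2 ki L, 3 ke L, 4 mu: H, 5 kre L, 6 kla: H, 7 ni L, 8 nud H.
Heavy syllables in the domain: 4, 6, 8. The leftmost is syllable 4 (mu:).
Primary stress: syllable 4 → ta.ki.ke.ˈmu:.kre.kla:.ni.nud.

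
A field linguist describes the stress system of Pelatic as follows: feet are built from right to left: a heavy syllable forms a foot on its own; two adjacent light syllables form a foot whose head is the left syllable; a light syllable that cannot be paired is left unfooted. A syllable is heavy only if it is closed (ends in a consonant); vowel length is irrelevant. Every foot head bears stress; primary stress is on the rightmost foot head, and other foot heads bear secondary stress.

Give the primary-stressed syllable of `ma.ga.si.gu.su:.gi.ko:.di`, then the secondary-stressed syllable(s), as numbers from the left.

Weights: 1 ma L, 2 ga L, 3 si L, 4 gu L, 5 su: L, 6 gi L, 7 ko: L, 8 di L.
Parse right to left (heavy = foot alone; LL = one foot; stranded L unfooted): (ˈma.ga) (ˈsi.gu) (ˈsu:.gi) (ˈko:.di).
Foot heads: 1, 3, 5, 7.
Primary stress on the rightmost head = syllable 7.
Secondary stress on 1, 3, 5: ˌma.ga.ˌsi.gu.ˌsu:.gi.ˈko:.di.

primary 7, secondary 1, 3, 5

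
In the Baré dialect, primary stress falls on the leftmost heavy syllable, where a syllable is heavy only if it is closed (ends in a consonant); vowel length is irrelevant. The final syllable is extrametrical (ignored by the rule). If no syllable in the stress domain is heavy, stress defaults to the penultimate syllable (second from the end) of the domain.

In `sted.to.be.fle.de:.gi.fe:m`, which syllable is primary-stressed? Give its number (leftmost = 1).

The final syllable (7, fe:m) is extrametrical; the stress domain is syllables 1–6.
Weights: 1 sted H, 2 to L, 3 be L, 4 fle L, 5 de: L, 6 gi L.
Heavy syllables in the domain: 1. The leftmost is syllable 1 (sted).
Primary stress: syllable 1 → ˈsted.to.be.fle.de:.gi.fe:m.

1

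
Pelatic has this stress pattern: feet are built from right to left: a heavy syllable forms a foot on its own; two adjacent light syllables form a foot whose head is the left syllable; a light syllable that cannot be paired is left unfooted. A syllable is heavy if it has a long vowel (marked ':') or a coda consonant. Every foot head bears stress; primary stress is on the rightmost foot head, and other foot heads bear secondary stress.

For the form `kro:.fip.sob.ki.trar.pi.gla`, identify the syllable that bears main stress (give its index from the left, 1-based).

Weights: 1 kro: H, 2 fip H, 3 sob H, 4 ki L, 5 trar H, 6 pi L, 7 gla L.
Parse right to left (heavy = foot alone; LL = one foot; stranded L unfooted): (ˈkro:) (ˈfip) (ˈsob) ki (ˈtrar) (ˈpi.gla).
Foot heads: 1, 2, 3, 5, 6.
Primary stress on the rightmost head = syllable 6.
Primary stress: syllable 6 → kro:.fip.sob.ki.trar.ˈpi.gla.

6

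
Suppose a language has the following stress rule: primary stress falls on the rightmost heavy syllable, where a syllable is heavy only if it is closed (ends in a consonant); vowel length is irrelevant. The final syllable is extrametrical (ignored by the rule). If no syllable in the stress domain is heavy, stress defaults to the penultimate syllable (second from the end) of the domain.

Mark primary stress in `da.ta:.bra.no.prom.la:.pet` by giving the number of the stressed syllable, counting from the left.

5

The final syllable (7, pet) is extrametrical; the stress domain is syllables 1–6.
Weights: 1 da L, 2 ta: L, 3 bra L, 4 no L, 5 prom H, 6 la: L.
Heavy syllables in the domain: 5. The rightmost is syllable 5 (prom).
Primary stress: syllable 5 → da.ta:.bra.no.ˈprom.la:.pet.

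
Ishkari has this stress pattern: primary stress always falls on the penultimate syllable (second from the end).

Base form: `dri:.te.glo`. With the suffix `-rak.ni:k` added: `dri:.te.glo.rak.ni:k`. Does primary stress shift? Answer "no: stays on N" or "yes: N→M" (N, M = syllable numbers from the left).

yes: 2→4

Base `dri:.te.glo` (3 syllables):
  The word has 3 syllables; the penultimate syllable (second from the end) is syllable 2 (te).
  → primary stress on syllable 2.
Suffixed `dri:.te.glo.rak.ni:k` (5 syllables):
  The word has 5 syllables; the penultimate syllable (second from the end) is syllable 4 (rak).
  → primary stress on syllable 4.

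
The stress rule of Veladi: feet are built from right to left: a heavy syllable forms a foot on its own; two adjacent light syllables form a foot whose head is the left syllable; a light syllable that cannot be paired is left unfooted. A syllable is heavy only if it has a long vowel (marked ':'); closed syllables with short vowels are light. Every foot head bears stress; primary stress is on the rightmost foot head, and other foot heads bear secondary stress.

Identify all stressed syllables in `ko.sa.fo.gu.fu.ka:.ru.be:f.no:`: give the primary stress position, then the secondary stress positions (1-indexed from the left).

Weights: 1 ko L, 2 sa L, 3 fo L, 4 gu L, 5 fu L, 6 ka: H, 7 ru L, 8 be:f H, 9 no: H.
Parse right to left (heavy = foot alone; LL = one foot; stranded L unfooted): ko (ˈsa.fo) (ˈgu.fu) (ˈka:) ru (ˈbe:f) (ˈno:).
Foot heads: 2, 4, 6, 8, 9.
Primary stress on the rightmost head = syllable 9.
Secondary stress on 2, 4, 6, 8: ko.ˌsa.fo.ˌgu.fu.ˌka:.ru.ˌbe:f.ˈno:.

primary 9, secondary 2, 4, 6, 8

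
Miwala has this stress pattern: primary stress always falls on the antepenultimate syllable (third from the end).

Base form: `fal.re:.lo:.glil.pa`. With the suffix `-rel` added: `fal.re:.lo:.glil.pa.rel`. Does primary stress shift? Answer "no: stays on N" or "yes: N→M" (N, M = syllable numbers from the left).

yes: 3→4

Base `fal.re:.lo:.glil.pa` (5 syllables):
  The word has 5 syllables; the antepenultimate syllable (third from the end) is syllable 3 (lo:).
  → primary stress on syllable 3.
Suffixed `fal.re:.lo:.glil.pa.rel` (6 syllables):
  The word has 6 syllables; the antepenultimate syllable (third from the end) is syllable 4 (glil).
  → primary stress on syllable 4.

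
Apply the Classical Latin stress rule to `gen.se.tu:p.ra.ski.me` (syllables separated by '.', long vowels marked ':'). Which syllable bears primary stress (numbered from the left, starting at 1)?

4

Classical Latin: stress the penult if heavy (long vowel or closed), else the antepenult.
Weights: 4 ra L, 5 ski L, 6 me L.
The penult (syllable 5, ski) is light, so stress falls on the antepenult (syllable 4, ra).
Stress on syllable 4: gen.se.tu:p.ˈra.ski.me.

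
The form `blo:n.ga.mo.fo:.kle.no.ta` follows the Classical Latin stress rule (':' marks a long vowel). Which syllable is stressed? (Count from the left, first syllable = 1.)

5

Classical Latin: stress the penult if heavy (long vowel or closed), else the antepenult.
Weights: 5 kle L, 6 no L, 7 ta L.
The penult (syllable 6, no) is light, so stress falls on the antepenult (syllable 5, kle).
Stress on syllable 5: blo:n.ga.mo.fo:.ˈkle.no.ta.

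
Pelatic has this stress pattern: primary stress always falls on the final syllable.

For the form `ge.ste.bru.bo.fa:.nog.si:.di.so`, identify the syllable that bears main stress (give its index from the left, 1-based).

9

The word has 9 syllables; the final syllable is syllable 9 (so).
Primary stress: syllable 9 → ge.ste.bru.bo.fa:.nog.si:.di.ˈso.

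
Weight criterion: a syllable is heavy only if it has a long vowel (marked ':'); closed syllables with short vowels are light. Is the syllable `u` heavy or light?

`u`: short vowel, open (no coda). Short vowel → light.

light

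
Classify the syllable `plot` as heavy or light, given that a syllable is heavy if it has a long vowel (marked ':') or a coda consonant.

`plot`: short vowel, closed (coda /t/). Closed → heavy.

heavy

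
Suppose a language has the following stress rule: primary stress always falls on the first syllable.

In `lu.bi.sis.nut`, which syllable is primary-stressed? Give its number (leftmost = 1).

The word has 4 syllables; the first syllable is syllable 1 (lu).
Primary stress: syllable 1 → ˈlu.bi.sis.nut.

1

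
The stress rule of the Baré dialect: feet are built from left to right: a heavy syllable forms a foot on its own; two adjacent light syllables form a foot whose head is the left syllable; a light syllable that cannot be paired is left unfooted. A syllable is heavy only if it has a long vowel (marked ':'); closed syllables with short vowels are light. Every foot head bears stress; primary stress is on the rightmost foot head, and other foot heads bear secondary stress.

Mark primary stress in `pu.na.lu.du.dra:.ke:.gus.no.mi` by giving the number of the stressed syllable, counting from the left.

Weights: 1 pu L, 2 na L, 3 lu L, 4 du L, 5 dra: H, 6 ke: H, 7 gus L, 8 no L, 9 mi L.
Parse left to right (heavy = foot alone; LL = one foot; stranded L unfooted): (ˈpu.na) (ˈlu.du) (ˈdra:) (ˈke:) (ˈgus.no) mi.
Foot heads: 1, 3, 5, 6, 7.
Primary stress on the rightmost head = syllable 7.
Primary stress: syllable 7 → pu.na.lu.du.dra:.ke:.ˈgus.no.mi.

7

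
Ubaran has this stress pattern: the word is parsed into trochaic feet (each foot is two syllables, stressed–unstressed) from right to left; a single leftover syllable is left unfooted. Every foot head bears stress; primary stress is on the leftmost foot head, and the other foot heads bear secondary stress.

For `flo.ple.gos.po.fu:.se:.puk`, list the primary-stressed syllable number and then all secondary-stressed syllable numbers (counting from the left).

Parse right to left into trochaic (ˈσσ) feet: flo (ˈple.gos) (ˈpo.fu:) (ˈse:.puk). Syllable 1 is left unfooted.
Foot heads (stressed positions): 2, 4, 6.
End Rule Leftmost: primary stress on the leftmost head = syllable 2.
Secondary stress on 4, 6: flo.ˈple.gos.ˌpo.fu:.ˌse:.puk.

primary 2, secondary 4, 6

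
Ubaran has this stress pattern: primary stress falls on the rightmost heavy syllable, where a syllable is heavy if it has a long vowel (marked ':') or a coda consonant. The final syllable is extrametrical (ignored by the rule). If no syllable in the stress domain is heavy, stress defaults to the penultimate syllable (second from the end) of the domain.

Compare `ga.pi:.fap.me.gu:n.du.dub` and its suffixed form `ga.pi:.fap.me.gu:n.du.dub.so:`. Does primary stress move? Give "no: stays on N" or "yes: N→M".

Base `ga.pi:.fap.me.gu:n.du.dub` (7 syllables):
  The final syllable (7, dub) is extrametrical; the stress domain is syllables 1–6.
  Weights: 1 ga L, 2 pi: H, 3 fap H, 4 me L, 5 gu:n H, 6 du L.
  Heavy syllables in the domain: 2, 3, 5. The rightmost is syllable 5 (gu:n).
  → primary stress on syllable 5.
Suffixed `ga.pi:.fap.me.gu:n.du.dub.so:` (8 syllables):
  The final syllable (8, so:) is extrametrical; the stress domain is syllables 1–7.
  Weights: 1 ga L, 2 pi: H, 3 fap H, 4 me L, 5 gu:n H, 6 du L, 7 dub H.
  Heavy syllables in the domain: 2, 3, 5, 7. The rightmost is syllable 7 (dub).
  → primary stress on syllable 7.

yes: 5→7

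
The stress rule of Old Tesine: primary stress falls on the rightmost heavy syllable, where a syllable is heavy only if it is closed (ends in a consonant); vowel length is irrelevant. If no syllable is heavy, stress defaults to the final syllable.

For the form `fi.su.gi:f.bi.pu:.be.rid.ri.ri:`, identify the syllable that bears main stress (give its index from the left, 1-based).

Weights: 1 fi L, 2 su L, 3 gi:f H, 4 bi L, 5 pu: L, 6 be L, 7 rid H, 8 ri L, 9 ri: L.
Heavy syllables in the domain: 3, 7. The rightmost is syllable 7 (rid).
Primary stress: syllable 7 → fi.su.gi:f.bi.pu:.be.ˈrid.ri.ri:.

7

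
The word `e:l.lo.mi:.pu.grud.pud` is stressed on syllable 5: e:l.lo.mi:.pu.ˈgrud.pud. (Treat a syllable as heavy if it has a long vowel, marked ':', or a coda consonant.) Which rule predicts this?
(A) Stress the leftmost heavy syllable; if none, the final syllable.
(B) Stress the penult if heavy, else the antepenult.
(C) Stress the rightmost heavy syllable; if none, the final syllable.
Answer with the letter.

B

Rule A → syllable 1 (observed: 5).
Rule B → syllable 5 ✓.
Rule C → syllable 6 (observed: 5).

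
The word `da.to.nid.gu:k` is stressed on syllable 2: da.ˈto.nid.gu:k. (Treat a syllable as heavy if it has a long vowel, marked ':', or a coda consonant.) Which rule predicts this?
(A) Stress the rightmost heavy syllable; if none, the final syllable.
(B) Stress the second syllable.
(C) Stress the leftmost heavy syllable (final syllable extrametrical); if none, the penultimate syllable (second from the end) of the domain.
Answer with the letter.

Rule A → syllable 4 (observed: 2).
Rule B → syllable 2 ✓.
Rule C → syllable 3 (observed: 2).

B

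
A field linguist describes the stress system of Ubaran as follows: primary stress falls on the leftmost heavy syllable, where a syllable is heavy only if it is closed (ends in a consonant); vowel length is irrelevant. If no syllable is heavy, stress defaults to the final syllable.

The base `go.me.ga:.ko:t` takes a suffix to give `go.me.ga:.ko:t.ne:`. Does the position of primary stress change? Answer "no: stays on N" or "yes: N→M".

Base `go.me.ga:.ko:t` (4 syllables):
  Weights: 1 go L, 2 me L, 3 ga: L, 4 ko:t H.
  Heavy syllables in the domain: 4. The leftmost is syllable 4 (ko:t).
  → primary stress on syllable 4.
Suffixed `go.me.ga:.ko:t.ne:` (5 syllables):
  Weights: 1 go L, 2 me L, 3 ga: L, 4 ko:t H, 5 ne: L.
  Heavy syllables in the domain: 4. The leftmost is syllable 4 (ko:t).
  → primary stress on syllable 4.

no: stays on 4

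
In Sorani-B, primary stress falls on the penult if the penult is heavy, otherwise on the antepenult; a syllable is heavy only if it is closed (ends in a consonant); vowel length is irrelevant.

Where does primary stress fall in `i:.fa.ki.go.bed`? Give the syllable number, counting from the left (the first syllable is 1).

3

Weights: 3 ki L, 4 go L, 5 bed H.
The penult (syllable 4, go) is light, so stress falls on the antepenult (syllable 3, ki).
Primary stress: syllable 3 → i:.fa.ˈki.go.bed.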